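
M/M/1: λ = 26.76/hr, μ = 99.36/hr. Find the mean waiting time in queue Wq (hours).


ρ = 26.76/99.36 = 0.2693
Wq = ρ/(μ−λ) = 0.2693/(99.36 − 26.76) = 0.2693/72.60 = 0.003710 hr

Final: 0.003710 hr


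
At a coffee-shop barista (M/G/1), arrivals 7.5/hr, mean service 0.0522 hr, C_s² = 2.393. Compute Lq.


ρ = λ·E[S] = 7.5·0.0522 = 0.3915
Lq = ρ²(1+C_s²)/(2(1−ρ)) = 0.1533·(1+2.393)/(2·0.6085)
= 0.1533·3.3930/1.2170 = 0.42732

Final: 0.42732


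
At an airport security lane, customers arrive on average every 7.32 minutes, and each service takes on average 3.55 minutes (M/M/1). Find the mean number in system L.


λ = 60/7.32 = 8.1967 /hr
μ = 60/3.55 = 16.9014 /hr
ρ = λ/μ = 8.1967/16.9014 = 0.4850
L = ρ/(1−ρ) = 0.4850/0.5150 = 0.9416

Final: 0.9416


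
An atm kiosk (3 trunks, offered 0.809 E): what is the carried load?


B(3,0.809) = 0.039670 (Erlang-B)
Carried load = a(1 − B) = 0.809·(1 − 0.039670) = 0.809·0.960330 = 0.7769 E

Final: 0.7769 Erlangs


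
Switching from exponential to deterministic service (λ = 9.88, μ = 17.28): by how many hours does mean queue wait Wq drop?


ρ = 9.88/17.28 = 0.5718
Wq(M/M/1) = ρ/(μ−λ) = 0.5718/7.40 = 0.07726 hr
Wq(M/D/1) = ρ/(2(μ−λ)) = 0.03863 hr
Savings = 0.07726 − 0.03863 = 0.03863 hr

Final: 0.03863 hr


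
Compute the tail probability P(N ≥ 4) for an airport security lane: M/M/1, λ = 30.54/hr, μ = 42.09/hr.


ρ = 30.54/42.09 = 0.7256
P(N ≥ n) = ρ^n = 0.7256^4 = 0.277179

Final: 0.277179


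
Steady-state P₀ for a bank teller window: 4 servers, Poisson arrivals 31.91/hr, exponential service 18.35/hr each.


a = λ/μ = 31.91/18.35 = 1.7390; ρ = a/c = 0.4347
Σ_{k=0}^{3} a^k/k! (terms k=0..3) = 1.00000 + 1.73896 + 1.51200 + 0.87644 = 5.12740
Tail: a^4/(4!(1−ρ)) = 9.14456/(24·0.5653) = 0.67407
P₀ = 1/(5.12740 + 0.67407) = 1/5.80147 = 0.172370

Final: 0.172370


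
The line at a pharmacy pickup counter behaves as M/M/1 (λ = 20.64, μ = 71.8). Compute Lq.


ρ = 20.64/71.8 = 0.2875
Lq = ρ²/(1−ρ) = 0.08264/0.7125 = 0.1160

Final: 0.1160


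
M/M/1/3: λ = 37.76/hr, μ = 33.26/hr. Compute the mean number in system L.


ρ = 37.76/33.26 = 1.1353
L = ρ[1 − (K+1)ρ^K + Kρ^(K+1)] / [(1−ρ)(1−ρ^(K+1))]
Numerator: 1.1353·(1 − 4·1.463286 + 3·1.661265) = 0.148328
Denominator: (-0.1353)·(-0.661265) = 0.089468
L = 0.148328/0.089468 = 1.6579

Final: 1.6579


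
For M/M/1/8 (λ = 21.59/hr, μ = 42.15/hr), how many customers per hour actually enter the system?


ρ = 0.5122; P_K = (1−ρ)ρ^8/(1−ρ^9) = 0.002317
λ_eff = λ(1 − P_K) = 21.59·(1 − 0.002317) = 21.59·0.997683 = 21.5400 /hr

Final: 21.5400 /hr


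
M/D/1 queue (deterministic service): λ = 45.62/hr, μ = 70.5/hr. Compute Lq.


ρ = 45.62/70.5 = 0.6471
M/D/1: Lq = ρ²/(2(1−ρ)) = 0.4187/(2·0.3529) = 0.59325

Final: 0.59325


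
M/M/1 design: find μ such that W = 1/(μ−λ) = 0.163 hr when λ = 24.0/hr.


W = 1/(μ−λ) ⇒ μ − λ = 1/W = 1/0.163 = 6.1350
μ = λ + 1/W = 24.0 + 6.1350 = 30.1350 per hr

Final: 30.1350 /hr


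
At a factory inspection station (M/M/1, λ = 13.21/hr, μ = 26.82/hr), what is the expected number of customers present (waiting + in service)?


ρ = λ/μ = 13.21/26.82 = 0.4925
L = ρ/(1−ρ) = 0.4925/(1 − 0.4925) = 0.4925/0.5075 = 0.9706

Final: 0.9706


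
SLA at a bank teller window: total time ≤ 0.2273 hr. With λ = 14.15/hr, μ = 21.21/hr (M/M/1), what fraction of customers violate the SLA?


W ~ Exponential(μ−λ) for M/M/1.
μ − λ = 21.21 − 14.15 = 7.0600
P(W > t) = e^{−(μ−λ)t} = e^{−1.6047} = 0.200942

Final: 0.200942


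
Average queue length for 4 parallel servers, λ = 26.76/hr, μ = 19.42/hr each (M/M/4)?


a = λ/μ = 1.3780; ρ = a/4 = 0.3445
P₀ = 0.250464
Lq = P₀·a^c·ρ / (c!·(1−ρ)²) = 0.250464·3.60535·0.3445/(24·0.42969)
= 0.03016

Final: 0.03016


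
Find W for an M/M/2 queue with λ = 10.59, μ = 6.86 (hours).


a = 1.5437; ρ = 0.7719; P₀ = 0.128754
Lq = P₀·a^c·ρ/(c!(1−ρ)²) = 2.27528
Wq = Lq/λ = 2.27528/10.59 = 0.21485 hr
W = Wq + 1/μ = 0.21485 + 0.14577 = 0.36062 hr

Final: 0.36062 hr


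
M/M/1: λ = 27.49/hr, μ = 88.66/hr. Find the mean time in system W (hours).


W = 1/(μ−λ) = 1/(88.66 − 27.49) = 1/61.17 = 0.01635 hr

Final: 0.01635 hr


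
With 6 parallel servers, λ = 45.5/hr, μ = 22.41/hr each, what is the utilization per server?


ρ = λ/(cμ) = 45.5/(6·22.41) = 45.5/134.46 = 0.3384

Final: 0.3384


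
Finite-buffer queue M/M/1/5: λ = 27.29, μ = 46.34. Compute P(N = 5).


ρ = λ/μ = 27.29/46.34 = 0.5889
P_K = (1−ρ)ρ^K/(1−ρ^(K+1)) = (0.4111·0.070833)/(1 − 0.041714)
= 0.029119/0.958286 = 0.030387

Final: 0.030387


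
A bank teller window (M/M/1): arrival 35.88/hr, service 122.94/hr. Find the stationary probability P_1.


ρ = 35.88/122.94 = 0.2918
P_n = (1−ρ)·ρ^n = (1 − 0.2918)·0.2918^1 = 0.7082·0.291850 = 0.206673

Final: 0.206673


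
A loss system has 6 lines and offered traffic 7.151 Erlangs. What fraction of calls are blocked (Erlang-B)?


B(c,a) = (a^c/c!) / Σ_{k=0}^{c} a^k/k!
a^6/6! = 185.724061
Σ terms (k=0..6): 1.00000 + 7.15100 + 25.56840 + 60.94654 + 108.95718 + 155.83056 + 185.72406 = 545.177754
B = 185.724061/545.177754 = 0.340667

Final: 0.340667


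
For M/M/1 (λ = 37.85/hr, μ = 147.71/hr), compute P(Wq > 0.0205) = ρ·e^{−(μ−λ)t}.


ρ = 37.85/147.71 = 0.2562
P(Wq > t) = ρ·e^{−(μ−λ)t} = 0.2562·e^{−2.2521}
= 0.2562·0.105175 = 0.026951

Final: 0.026951


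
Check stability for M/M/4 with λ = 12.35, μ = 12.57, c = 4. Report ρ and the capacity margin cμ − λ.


Total capacity cμ = 4·12.57 = 50.28/hr
ρ = λ/(cμ) = 12.35/50.28 = 0.2456
Stable ⇔ ρ < 1: YES
Spare capacity = cμ − λ = 50.28 − 12.35 = 37.93/hr

Final: ρ = 0.2456; stable; margin = 37.93/hr


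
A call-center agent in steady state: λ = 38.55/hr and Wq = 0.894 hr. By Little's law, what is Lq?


Lq = λWq = 38.55·0.894 = 34.4637

Final: 34.4637


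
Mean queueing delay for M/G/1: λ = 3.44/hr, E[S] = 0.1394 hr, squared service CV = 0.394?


ρ = λ·E[S] = 3.44·0.1394 = 0.4795
E[S²] = E[S]²(1+C_s²) = 0.1394²·(1+0.394) = 0.027089
Wq = λ·E[S²]/(2(1−ρ)) = 3.44·0.027089/(2·0.5205) = 0.08952 hr

Final: 0.08952 hr


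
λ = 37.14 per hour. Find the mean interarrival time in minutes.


Mean interarrival time = 1/λ = 1/37.14 hour = 0.02693 hour
In minutes: 0.02693 × 60 = 1.6155 min

Final: 1.6155 min


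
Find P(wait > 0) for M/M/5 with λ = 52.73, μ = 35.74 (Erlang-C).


a = λ/μ = 1.4754; ρ = a/5 = 0.2951
P₀ = 0.228359 (from M/M/c formula)
C(c,a) = [a^c/(c!(1−ρ))]·P₀ = [6.99063/(120·0.7049)]·0.228359
= 0.08264·0.228359 = 0.018872

Final: 0.018872


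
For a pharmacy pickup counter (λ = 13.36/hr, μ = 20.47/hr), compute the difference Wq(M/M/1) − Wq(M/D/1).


ρ = 13.36/20.47 = 0.6527
Wq(M/M/1) = ρ/(μ−λ) = 0.6527/7.11 = 0.09179 hr
Wq(M/D/1) = ρ/(2(μ−λ)) = 0.04590 hr
Savings = 0.09179 − 0.04590 = 0.04590 hr

Final: 0.04590 hr


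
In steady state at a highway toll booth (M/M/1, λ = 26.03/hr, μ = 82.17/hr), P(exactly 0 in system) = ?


ρ = 26.03/82.17 = 0.3168
P_n = (1−ρ)·ρ^n = (1 − 0.3168)·0.3168^0 = 0.6832·1.000000 = 0.683218

Final: 0.683218


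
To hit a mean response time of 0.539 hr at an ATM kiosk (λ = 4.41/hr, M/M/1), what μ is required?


W = 1/(μ−λ) ⇒ μ − λ = 1/W = 1/0.539 = 1.8553
μ = λ + 1/W = 4.41 + 1.8553 = 6.2653 per hr

Final: 6.2653 /hr


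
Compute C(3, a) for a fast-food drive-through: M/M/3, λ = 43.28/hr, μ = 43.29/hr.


a = λ/μ = 0.9998; ρ = a/3 = 0.3333
P₀ = 0.363724 (from M/M/c formula)
C(c,a) = [a^c/(c!(1−ρ))]·P₀ = [0.99931/(6·0.6667)]·0.363724
= 0.24980·0.363724 = 0.090858

Final: 0.090858


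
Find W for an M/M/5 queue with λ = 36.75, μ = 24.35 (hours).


a = 1.5092; ρ = 0.3018; P₀ = 0.220714
Lq = P₀·a^c·ρ/(c!(1−ρ)²) = 0.008919
Wq = Lq/λ = 0.008919/36.75 = 0.0002427 hr
W = Wq + 1/μ = 0.0002427 + 0.04107 = 0.04131 hr

Final: 0.04131 hr


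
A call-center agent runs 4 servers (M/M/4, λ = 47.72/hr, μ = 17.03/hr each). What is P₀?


a = λ/μ = 47.72/17.03 = 2.8021; ρ = a/c = 0.7005
Σ_{k=0}^{3} a^k/k! (terms k=0..3) = 1.00000 + 2.80211 + 3.92592 + 3.66696 = 11.39499
Tail: a^4/(4!(1−ρ)) = 61.65143/(24·0.2995) = 8.57781
P₀ = 1/(11.39499 + 8.57781) = 1/19.97280 = 0.050068

Final: 0.050068


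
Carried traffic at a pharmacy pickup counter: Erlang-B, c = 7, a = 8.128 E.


B(7,8.128) = 0.315341 (Erlang-B)
Carried load = a(1 − B) = 8.128·(1 − 0.315341) = 8.128·0.684659 = 5.5649 E

Final: 5.5649 Erlangs


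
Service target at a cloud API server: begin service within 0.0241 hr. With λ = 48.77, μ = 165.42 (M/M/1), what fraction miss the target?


ρ = 48.77/165.42 = 0.2948
P(Wq > t) = ρ·e^{−(μ−λ)t} = 0.2948·e^{−2.8113}
= 0.2948·0.060129 = 0.017728

Final: 0.017728


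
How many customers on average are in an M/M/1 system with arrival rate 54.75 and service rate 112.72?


ρ = λ/μ = 54.75/112.72 = 0.4857
L = ρ/(1−ρ) = 0.4857/(1 − 0.4857) = 0.4857/0.5143 = 0.9445

Final: 0.9445


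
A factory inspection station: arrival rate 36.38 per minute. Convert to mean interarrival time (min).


Mean interarrival time = 1/λ = 1/36.38 minute = 0.02749 minute
In minutes: 0.02749 × 1 = 0.02749 min

Final: 0.02749 min


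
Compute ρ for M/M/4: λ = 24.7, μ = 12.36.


ρ = λ/(cμ) = 24.7/(4·12.36) = 24.7/49.44 = 0.4996

Final: 0.4996


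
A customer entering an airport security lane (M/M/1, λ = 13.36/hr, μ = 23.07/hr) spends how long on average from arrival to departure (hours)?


W = 1/(μ−λ) = 1/(23.07 − 13.36) = 1/9.71 = 0.1030 hr

Final: 0.1030 hr


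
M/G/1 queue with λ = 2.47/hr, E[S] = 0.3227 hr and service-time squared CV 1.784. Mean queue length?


ρ = λ·E[S] = 2.47·0.3227 = 0.7971
Lq = ρ²(1+C_s²)/(2(1−ρ)) = 0.6353·(1+1.784)/(2·0.2029)
= 0.6353·2.7840/0.4059 = 4.35795

Final: 4.35795


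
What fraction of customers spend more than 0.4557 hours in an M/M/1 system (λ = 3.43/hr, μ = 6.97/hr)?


W ~ Exponential(μ−λ) for M/M/1.
μ − λ = 6.97 − 3.43 = 3.5400
P(W > t) = e^{−(μ−λ)t} = e^{−1.6132} = 0.199253

Final: 0.199253


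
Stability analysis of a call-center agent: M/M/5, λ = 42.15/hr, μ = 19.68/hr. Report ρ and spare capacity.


Total capacity cμ = 5·19.68 = 98.40/hr
ρ = λ/(cμ) = 42.15/98.40 = 0.4284
Stable ⇔ ρ < 1: YES
Spare capacity = cμ − λ = 98.40 − 42.15 = 56.25/hr

Final: ρ = 0.4284; stable; margin = 56.25/hr


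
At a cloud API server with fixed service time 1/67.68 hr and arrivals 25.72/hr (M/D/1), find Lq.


ρ = 25.72/67.68 = 0.3800
M/D/1: Lq = ρ²/(2(1−ρ)) = 0.1444/(2·0.6200) = 0.11647

Final: 0.11647


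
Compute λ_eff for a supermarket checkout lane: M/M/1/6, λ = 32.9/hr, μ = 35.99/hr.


ρ = 0.9141; P_K = (1−ρ)ρ^6/(1−ρ^7) = 0.107391
λ_eff = λ(1 − P_K) = 32.9·(1 − 0.107391) = 32.9·0.892609 = 29.3668 /hr

Final: 29.3668 /hr


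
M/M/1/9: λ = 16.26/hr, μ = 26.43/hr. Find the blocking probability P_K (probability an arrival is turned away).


ρ = λ/μ = 16.26/26.43 = 0.6152
P_K = (1−ρ)ρ^K/(1−ρ^(K+1)) = (0.3848·0.012624)/(1 − 0.007767)
= 0.004858/0.992233 = 0.004896

Final: 0.004896


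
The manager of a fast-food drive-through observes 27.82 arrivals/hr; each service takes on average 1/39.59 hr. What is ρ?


ρ = λ/μ = 27.82/39.59 = 0.7027

Final: 0.7027


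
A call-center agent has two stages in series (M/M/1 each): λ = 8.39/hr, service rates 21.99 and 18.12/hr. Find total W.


Each node sees arrival rate λ = 8.39/hr (tandem ⇒ throughput preserved).
W₁ = 1/(μ₁−λ) = 1/(21.99−8.39) = 0.07353 hr
W₂ = 1/(μ₂−λ) = 1/(18.12−8.39) = 0.10277 hr
W_total = W₁ + W₂ = 0.07353 + 0.10277 = 0.17630 hr

Final: 0.17630 hr


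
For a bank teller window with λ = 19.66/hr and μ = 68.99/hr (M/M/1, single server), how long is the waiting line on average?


ρ = 19.66/68.99 = 0.2850
Lq = ρ²/(1−ρ) = 0.08121/0.7150 = 0.1136

Final: 0.1136


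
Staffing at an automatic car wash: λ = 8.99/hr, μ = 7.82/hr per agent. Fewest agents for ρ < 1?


Stability requires cμ > λ ⇔ c > λ/μ.
λ/μ = 8.99/7.82 = 1.1496
Minimum integer c = ⌊1.1496⌋ + 1 = 2
Check: 2·7.82 = 15.64 > 8.99, while 1·7.82 = 7.82 ≤ 8.99

Final: 2 servers


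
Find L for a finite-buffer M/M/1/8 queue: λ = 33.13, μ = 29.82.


ρ = 33.13/29.82 = 1.1110
L = ρ[1 − (K+1)ρ^K + Kρ^(K+1)] / [(1−ρ)(1−ρ^(K+1))]
Numerator: 1.1110·(1 − 9·2.321188 + 8·2.578839) = 0.822156
Denominator: (-0.1110)·(-1.578839) = 0.175250
L = 0.822156/0.175250 = 4.6913

Final: 4.6913


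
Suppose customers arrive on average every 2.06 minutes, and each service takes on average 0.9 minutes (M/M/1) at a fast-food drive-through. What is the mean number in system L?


λ = 60/2.06 = 29.1262 /hr
μ = 60/0.9 = 66.6667 /hr
ρ = λ/μ = 29.1262/66.6667 = 0.4369
L = ρ/(1−ρ) = 0.4369/0.5631 = 0.7759

Final: 0.7759


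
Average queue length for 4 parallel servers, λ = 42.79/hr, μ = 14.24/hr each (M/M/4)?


a = λ/μ = 3.0049; ρ = a/4 = 0.7512
P₀ = 0.037456
Lq = P₀·a^c·ρ / (c!·(1−ρ)²) = 0.037456·81.53221·0.7512/(24·0.06189)
= 1.54460

Final: 1.54460


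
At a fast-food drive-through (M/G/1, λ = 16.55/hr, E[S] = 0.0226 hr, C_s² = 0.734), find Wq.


ρ = λ·E[S] = 16.55·0.0226 = 0.3740
E[S²] = E[S]²(1+C_s²) = 0.0226²·(1+0.734) = 0.0008857
Wq = λ·E[S²]/(2(1−ρ)) = 16.55·0.0008857/(2·0.6260) = 0.01171 hr

Final: 0.01171 hr


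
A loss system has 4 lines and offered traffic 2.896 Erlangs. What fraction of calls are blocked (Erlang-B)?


B(c,a) = (a^c/c!) / Σ_{k=0}^{c} a^k/k!
a^4/4! = 2.930778
Σ terms (k=0..4): 1.00000 + 2.89600 + 4.19341 + 4.04804 + 2.93078 = 15.068223
B = 2.930778/15.068223 = 0.194501

Final: 0.194501


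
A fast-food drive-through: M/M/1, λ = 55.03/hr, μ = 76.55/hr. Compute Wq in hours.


ρ = 55.03/76.55 = 0.7189
Wq = ρ/(μ−λ) = 0.7189/(76.55 − 55.03) = 0.7189/21.52 = 0.03341 hr

Final: 0.03341 hr


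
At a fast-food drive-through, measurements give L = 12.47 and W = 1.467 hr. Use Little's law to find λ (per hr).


λ = L/W = 12.47/1.467 = 8.5003 /hr

Final: 8.5003 /hr


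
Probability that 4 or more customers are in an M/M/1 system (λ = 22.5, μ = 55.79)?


ρ = 22.5/55.79 = 0.4033
P(N ≥ n) = ρ^n = 0.4033^4 = 0.026455

Final: 0.026455


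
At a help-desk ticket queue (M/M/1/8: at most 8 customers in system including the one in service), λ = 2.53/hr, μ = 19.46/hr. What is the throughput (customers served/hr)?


ρ = 0.1300; P_K = (1−ρ)ρ^8/(1−ρ^9) = 0.00000007101
λ_eff = λ(1 − P_K) = 2.53·(1 − 0.00000007101) = 2.53·1.000000 = 2.5300 /hr

Final: 2.5300 /hr


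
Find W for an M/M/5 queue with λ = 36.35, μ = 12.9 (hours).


a = 2.8178; ρ = 0.5636; P₀ = 0.057026
Lq = P₀·a^c·ρ/(c!(1−ρ)²) = 0.24979
Wq = Lq/λ = 0.24979/36.35 = 0.006872 hr
W = Wq + 1/μ = 0.006872 + 0.07752 = 0.08439 hr

Final: 0.08439 hr


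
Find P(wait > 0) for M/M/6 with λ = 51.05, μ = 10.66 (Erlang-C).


a = λ/μ = 4.7889; ρ = a/6 = 0.7982
P₀ = 0.006193 (from M/M/c formula)
C(c,a) = [a^c/(c!(1−ρ))]·P₀ = [12062.33124/(720·0.2018)]·0.006193
= 83.00055·0.006193 = 0.514043

Final: 0.514043


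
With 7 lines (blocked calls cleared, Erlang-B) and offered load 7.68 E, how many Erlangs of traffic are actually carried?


B(7,7.68) = 0.289800 (Erlang-B)
Carried load = a(1 − B) = 7.68·(1 − 0.289800) = 7.68·0.710200 = 5.4543 E

Final: 5.4543 Erlangs


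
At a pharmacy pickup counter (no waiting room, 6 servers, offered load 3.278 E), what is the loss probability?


B(c,a) = (a^c/c!) / Σ_{k=0}^{c} a^k/k!
a^6/6! = 1.723143
Σ terms (k=0..6): 1.00000 + 3.27800 + 5.37264 + 5.87051 + 4.81088 + 3.15401 + 1.72314 = 25.209185
B = 1.723143/25.209185 = 0.068354

Final: 0.068354


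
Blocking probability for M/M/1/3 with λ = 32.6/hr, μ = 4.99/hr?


ρ = λ/μ = 32.6/4.99 = 6.5331
P_K = (1−ρ)ρ^K/(1−ρ^(K+1)) = (-5.5331·278.837489)/(1 − 1821.663757)
= -1542.826267/-1820.663757 = 0.847398

Final: 0.847398


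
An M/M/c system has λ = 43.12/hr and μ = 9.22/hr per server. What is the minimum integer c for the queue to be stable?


Stability requires cμ > λ ⇔ c > λ/μ.
λ/μ = 43.12/9.22 = 4.6768
Minimum integer c = ⌊4.6768⌋ + 1 = 5
Check: 5·9.22 = 46.10 > 43.12, while 4·9.22 = 36.88 ≤ 43.12

Final: 5 servers


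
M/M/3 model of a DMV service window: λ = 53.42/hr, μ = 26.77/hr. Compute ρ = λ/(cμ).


ρ = λ/(cμ) = 53.42/(3·26.77) = 53.42/80.31 = 0.6652

Final: 0.6652


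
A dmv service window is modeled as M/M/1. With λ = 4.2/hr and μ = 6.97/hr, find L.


ρ = λ/μ = 4.2/6.97 = 0.6026
L = ρ/(1−ρ) = 0.6026/(1 − 0.6026) = 0.6026/0.3974 = 1.5162

Final: 1.5162


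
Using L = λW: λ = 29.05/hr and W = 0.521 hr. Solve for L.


L = λW = 29.05·0.521 = 15.1351

Final: 15.1351


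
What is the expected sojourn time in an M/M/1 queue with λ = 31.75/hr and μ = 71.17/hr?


W = 1/(μ−λ) = 1/(71.17 − 31.75) = 1/39.42 = 0.02537 hr

Final: 0.02537 hr


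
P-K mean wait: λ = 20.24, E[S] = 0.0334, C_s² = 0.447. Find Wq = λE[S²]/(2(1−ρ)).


ρ = λ·E[S] = 20.24·0.0334 = 0.6760
E[S²] = E[S]²(1+C_s²) = 0.0334²·(1+0.447) = 0.001614
Wq = λ·E[S²]/(2(1−ρ)) = 20.24·0.001614/(2·0.3240) = 0.05042 hr

Final: 0.05042 hr


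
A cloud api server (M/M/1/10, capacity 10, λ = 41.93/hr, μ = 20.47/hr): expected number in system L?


ρ = 41.93/20.47 = 2.0484
L = ρ[1 − (K+1)ρ^K + Kρ^(K+1)] / [(1−ρ)(1−ρ^(K+1))]
Numerator: 2.0484·(1 − 11·1300.379749 + 10·2663.650359) = 25263.135041
Denominator: (-1.0484)·(-2662.650359) = 2791.425340
L = 25263.135041/2791.425340 = 9.0503

Final: 9.0503


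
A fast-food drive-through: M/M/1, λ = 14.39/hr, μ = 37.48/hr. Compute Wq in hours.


ρ = 14.39/37.48 = 0.3839
Wq = ρ/(μ−λ) = 0.3839/(37.48 − 14.39) = 0.3839/23.09 = 0.01663 hr

Final: 0.01663 hr


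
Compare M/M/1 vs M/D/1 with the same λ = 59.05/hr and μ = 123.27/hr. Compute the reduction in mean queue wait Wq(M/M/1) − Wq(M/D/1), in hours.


ρ = 59.05/123.27 = 0.4790
Wq(M/M/1) = ρ/(μ−λ) = 0.4790/64.22 = 0.007459 hr
Wq(M/D/1) = ρ/(2(μ−λ)) = 0.003730 hr
Savings = 0.007459 − 0.003730 = 0.003730 hr

Final: 0.003730 hr


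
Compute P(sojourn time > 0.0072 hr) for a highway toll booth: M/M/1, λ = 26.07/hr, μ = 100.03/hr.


W ~ Exponential(μ−λ) for M/M/1.
μ − λ = 100.03 − 26.07 = 73.9600
P(W > t) = e^{−(μ−λ)t} = e^{−0.5325} = 0.587128

Final: 0.587128


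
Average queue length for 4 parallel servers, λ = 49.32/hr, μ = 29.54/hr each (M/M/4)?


a = λ/μ = 1.6696; ρ = a/4 = 0.4174
P₀ = 0.185363
Lq = P₀·a^c·ρ / (c!·(1−ρ)²) = 0.185363·7.77052·0.4174/(24·0.33942)
= 0.07380

Final: 0.07380


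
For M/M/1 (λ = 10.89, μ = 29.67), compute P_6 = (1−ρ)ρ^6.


ρ = 10.89/29.67 = 0.3670
P_n = (1−ρ)·ρ^n = (1 − 0.3670)·0.3670^6 = 0.6330·0.002445 = 0.001548

Final: 0.001548


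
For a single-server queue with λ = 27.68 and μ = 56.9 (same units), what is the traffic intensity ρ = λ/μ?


ρ = λ/μ = 27.68/56.9 = 0.4865

Final: 0.4865


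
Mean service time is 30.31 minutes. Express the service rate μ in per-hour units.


μ = 1/(service time) in consistent units.
1 hour = 60 min, so μ = 60/30.31 = 1.9795 per hour

Final: 1.9795 /hr


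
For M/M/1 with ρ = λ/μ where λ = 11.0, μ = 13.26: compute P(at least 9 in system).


ρ = 11.0/13.26 = 0.8296
P(N ≥ n) = ρ^n = 0.8296^9 = 0.186055

Final: 0.186055


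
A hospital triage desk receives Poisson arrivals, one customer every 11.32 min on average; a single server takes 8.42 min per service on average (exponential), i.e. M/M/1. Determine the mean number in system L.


λ = 60/11.32 = 5.3004 /hr
μ = 60/8.42 = 7.1259 /hr
ρ = λ/μ = 5.3004/7.1259 = 0.7438
L = ρ/(1−ρ) = 0.7438/0.2562 = 2.9034

Final: 2.9034


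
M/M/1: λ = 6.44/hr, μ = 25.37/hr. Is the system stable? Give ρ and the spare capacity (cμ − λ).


Total capacity cμ = 1·25.37 = 25.37/hr
ρ = λ/(cμ) = 6.44/25.37 = 0.2538
Stable ⇔ ρ < 1: YES
Spare capacity = cμ − λ = 25.37 − 6.44 = 18.93/hr

Final: ρ = 0.2538; stable; margin = 18.93/hr


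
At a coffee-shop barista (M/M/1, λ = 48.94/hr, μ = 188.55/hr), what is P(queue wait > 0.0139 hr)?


ρ = 48.94/188.55 = 0.2596
P(Wq > t) = ρ·e^{−(μ−λ)t} = 0.2596·e^{−1.9406}
= 0.2596·0.143621 = 0.037278

Final: 0.037278


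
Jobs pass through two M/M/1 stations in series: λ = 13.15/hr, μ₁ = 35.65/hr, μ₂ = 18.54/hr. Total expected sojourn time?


Each node sees arrival rate λ = 13.15/hr (tandem ⇒ throughput preserved).
W₁ = 1/(μ₁−λ) = 1/(35.65−13.15) = 0.04444 hr
W₂ = 1/(μ₂−λ) = 1/(18.54−13.15) = 0.18553 hr
W_total = W₁ + W₂ = 0.04444 + 0.18553 = 0.22997 hr

Final: 0.22997 hr


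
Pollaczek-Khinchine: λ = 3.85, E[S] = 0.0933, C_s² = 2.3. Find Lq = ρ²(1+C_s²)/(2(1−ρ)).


ρ = λ·E[S] = 3.85·0.0933 = 0.3592
Lq = ρ²(1+C_s²)/(2(1−ρ)) = 0.1290·(1+2.3)/(2·0.6408)
= 0.1290·3.3000/1.2816 = 0.33224

Final: 0.33224


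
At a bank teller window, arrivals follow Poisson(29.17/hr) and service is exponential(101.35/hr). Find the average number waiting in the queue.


ρ = 29.17/101.35 = 0.2878
Lq = ρ²/(1−ρ) = 0.08284/0.7122 = 0.1163

Final: 0.1163


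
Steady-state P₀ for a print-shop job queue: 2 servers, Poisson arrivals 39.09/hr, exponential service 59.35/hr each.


a = λ/μ = 39.09/59.35 = 0.6586; ρ = a/c = 0.3293
Σ_{k=0}^{1} a^k/k! (terms k=0..1) = 1.00000 + 0.65864 = 1.65864
Tail: a^2/(2!(1−ρ)) = 0.43380/(2·0.6707) = 0.32340
P₀ = 1/(1.65864 + 0.32340) = 1/1.98204 = 0.504531

Final: 0.504531


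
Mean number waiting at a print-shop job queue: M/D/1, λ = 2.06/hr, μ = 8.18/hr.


ρ = 2.06/8.18 = 0.2518
M/D/1: Lq = ρ²/(2(1−ρ)) = 0.06342/(2·0.7482) = 0.04238

Final: 0.04238


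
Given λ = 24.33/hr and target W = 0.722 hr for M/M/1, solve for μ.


W = 1/(μ−λ) ⇒ μ − λ = 1/W = 1/0.722 = 1.3850
μ = λ + 1/W = 24.33 + 1.3850 = 25.7150 per hr

Final: 25.7150 /hr


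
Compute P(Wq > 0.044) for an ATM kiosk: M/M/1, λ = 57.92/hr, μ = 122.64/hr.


ρ = 57.92/122.64 = 0.4723
P(Wq > t) = ρ·e^{−(μ−λ)t} = 0.4723·e^{−2.8477}
= 0.4723·0.057979 = 0.027382

Final: 0.027382


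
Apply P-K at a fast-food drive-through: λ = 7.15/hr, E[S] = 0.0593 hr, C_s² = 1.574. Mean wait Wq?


ρ = λ·E[S] = 7.15·0.0593 = 0.4240
E[S²] = E[S]²(1+C_s²) = 0.0593²·(1+1.574) = 0.009051
Wq = λ·E[S²]/(2(1−ρ)) = 7.15·0.009051/(2·0.5760) = 0.05618 hr

Final: 0.05618 hr


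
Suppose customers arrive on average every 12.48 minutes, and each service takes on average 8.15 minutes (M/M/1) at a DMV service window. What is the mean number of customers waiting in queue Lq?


λ = 60/12.48 = 4.8077 /hr
μ = 60/8.15 = 7.3620 /hr
ρ = λ/μ = 4.8077/7.3620 = 0.6530
Lq = ρ²/(1−ρ) = 0.4265/0.3470 = 1.2292

Final: 1.2292


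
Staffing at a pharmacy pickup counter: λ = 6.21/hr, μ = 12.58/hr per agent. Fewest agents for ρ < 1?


Stability requires cμ > λ ⇔ c > λ/μ.
λ/μ = 6.21/12.58 = 0.4936
Minimum integer c = ⌊0.4936⌋ + 1 = 1
Check: 1·12.58 = 12.58 > 6.21, while 0·12.58 = 0.00 ≤ 6.21

Final: 1 servers


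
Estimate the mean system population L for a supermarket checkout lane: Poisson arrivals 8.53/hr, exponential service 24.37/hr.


ρ = λ/μ = 8.53/24.37 = 0.3500
L = ρ/(1−ρ) = 0.3500/(1 − 0.3500) = 0.3500/0.6500 = 0.5385

Final: 0.5385


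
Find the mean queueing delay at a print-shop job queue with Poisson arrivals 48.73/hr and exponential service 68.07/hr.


ρ = 48.73/68.07 = 0.7159
Wq = ρ/(μ−λ) = 0.7159/(68.07 − 48.73) = 0.7159/19.34 = 0.03702 hr

Final: 0.03702 hr


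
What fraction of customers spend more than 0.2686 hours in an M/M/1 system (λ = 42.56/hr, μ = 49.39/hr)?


W ~ Exponential(μ−λ) for M/M/1.
μ − λ = 49.39 − 42.56 = 6.8300
P(W > t) = e^{−(μ−λ)t} = e^{−1.8345} = 0.159687

Final: 0.159687


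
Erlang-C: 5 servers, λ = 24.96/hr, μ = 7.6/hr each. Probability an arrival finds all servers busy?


a = λ/μ = 3.2842; ρ = a/5 = 0.6568
P₀ = 0.033662 (from M/M/c formula)
C(c,a) = [a^c/(c!(1−ρ))]·P₀ = [382.08056/(120·0.3432)]·0.033662
= 9.27854·0.033662 = 0.312334

Final: 0.312334


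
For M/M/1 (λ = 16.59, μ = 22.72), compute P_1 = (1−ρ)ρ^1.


ρ = 16.59/22.72 = 0.7302
P_n = (1−ρ)·ρ^n = (1 − 0.7302)·0.7302^1 = 0.2698·0.730194 = 0.197011

Final: 0.197011


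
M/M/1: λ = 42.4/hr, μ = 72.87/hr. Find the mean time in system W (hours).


W = 1/(μ−λ) = 1/(72.87 − 42.4) = 1/30.47 = 0.03282 hr

Final: 0.03282 hr


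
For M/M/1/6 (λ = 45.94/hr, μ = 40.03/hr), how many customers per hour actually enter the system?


ρ = 1.1476; P_K = (1−ρ)ρ^6/(1−ρ^7) = 0.207958
λ_eff = λ(1 − P_K) = 45.94·(1 − 0.207958) = 45.94·0.792042 = 36.3864 /hr

Final: 36.3864 /hr


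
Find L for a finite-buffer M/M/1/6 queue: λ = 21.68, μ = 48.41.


ρ = 21.68/48.41 = 0.4478
L = ρ[1 − (K+1)ρ^K + Kρ^(K+1)] / [(1−ρ)(1−ρ^(K+1))]
Numerator: 0.4478·(1 − 7·0.008068 + 6·0.003613) = 0.432259
Denominator: (0.5522)·(0.996387) = 0.550164
L = 0.432259/0.550164 = 0.7857

Final: 0.7857


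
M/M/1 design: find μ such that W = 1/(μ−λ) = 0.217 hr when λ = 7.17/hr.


W = 1/(μ−λ) ⇒ μ − λ = 1/W = 1/0.217 = 4.6083
μ = λ + 1/W = 7.17 + 4.6083 = 11.7783 per hr

Final: 11.7783 /hr


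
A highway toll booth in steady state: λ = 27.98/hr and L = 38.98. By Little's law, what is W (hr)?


W = L/λ = 38.98/27.98 = 1.3931 hr

Final: 1.3931 hr


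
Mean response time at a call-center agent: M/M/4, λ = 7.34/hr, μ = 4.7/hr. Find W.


a = 1.5617; ρ = 0.3904; P₀ = 0.207359
Lq = P₀·a^c·ρ/(c!(1−ρ)²) = 0.05400
Wq = Lq/λ = 0.05400/7.34 = 0.007357 hr
W = Wq + 1/μ = 0.007357 + 0.21277 = 0.22012 hr

Final: 0.22012 hr


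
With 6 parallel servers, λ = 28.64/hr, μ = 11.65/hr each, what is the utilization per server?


ρ = λ/(cμ) = 28.64/(6·11.65) = 28.64/69.90 = 0.4097

Final: 0.4097


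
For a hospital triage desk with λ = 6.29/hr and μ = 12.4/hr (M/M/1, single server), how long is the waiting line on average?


ρ = 6.29/12.4 = 0.5073
Lq = ρ²/(1−ρ) = 0.2573/0.4927 = 0.5222

Final: 0.5222


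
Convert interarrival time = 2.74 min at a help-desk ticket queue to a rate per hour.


λ = 1/(interarrival time) in consistent units.
1 hour = 60 min, so λ = 60/2.74 = 21.8978 per hour

Final: 21.8978 /hr


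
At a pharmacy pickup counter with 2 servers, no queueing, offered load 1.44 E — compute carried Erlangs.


B(2,1.44) = 0.298205 (Erlang-B)
Carried load = a(1 − B) = 1.44·(1 − 0.298205) = 1.44·0.701795 = 1.0106 E

Final: 1.0106 Erlangs


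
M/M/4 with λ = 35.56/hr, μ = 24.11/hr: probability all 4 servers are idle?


a = λ/μ = 35.56/24.11 = 1.4749; ρ = a/c = 0.3687
Σ_{k=0}^{3} a^k/k! (terms k=0..3) = 1.00000 + 1.47491 + 1.08767 + 0.53474 = 4.09732
Tail: a^4/(4!(1−ρ)) = 4.73215/(24·0.6313) = 0.31234
P₀ = 1/(4.09732 + 0.31234) = 1/4.40966 = 0.226775

Final: 0.226775


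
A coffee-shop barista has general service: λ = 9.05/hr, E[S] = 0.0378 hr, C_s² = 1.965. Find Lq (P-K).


ρ = λ·E[S] = 9.05·0.0378 = 0.3421
Lq = ρ²(1+C_s²)/(2(1−ρ)) = 0.1170·(1+1.965)/(2·0.6579)
= 0.1170·2.9650/1.3158 = 0.26370

Final: 0.26370


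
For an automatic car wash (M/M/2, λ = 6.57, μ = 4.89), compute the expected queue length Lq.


a = λ/μ = 1.3436; ρ = a/2 = 0.6718
P₀ = 0.196330
Lq = P₀·a^c·ρ / (c!·(1−ρ)²) = 0.196330·1.80515·0.6718/(2·0.10773)
= 1.10501

Final: 1.10501


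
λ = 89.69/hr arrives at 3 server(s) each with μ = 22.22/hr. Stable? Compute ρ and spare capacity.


Total capacity cμ = 3·22.22 = 66.66/hr
ρ = λ/(cμ) = 89.69/66.66 = 1.3455
Stable ⇔ ρ < 1: NO
Spare capacity = cμ − λ = 66.66 − 89.69 = -23.03/hr

Final: ρ = 1.3455; unstable; margin = -23.03/hr


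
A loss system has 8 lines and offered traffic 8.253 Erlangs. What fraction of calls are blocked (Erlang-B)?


B(c,a) = (a^c/c!) / Σ_{k=0}^{c} a^k/k!
a^8/8! = 533.794675
Σ terms (k=0..8): 1.00000 + 8.25300 + 34.05600 + 93.68807 + 193.30191 + 319.06413 + 438.87271 + 517.43092 + 533.79468 = 2139.461414
B = 533.794675/2139.461414 = 0.249500

Final: 0.249500


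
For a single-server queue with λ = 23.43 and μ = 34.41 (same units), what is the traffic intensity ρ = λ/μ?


ρ = λ/μ = 23.43/34.41 = 0.6809

Final: 0.6809


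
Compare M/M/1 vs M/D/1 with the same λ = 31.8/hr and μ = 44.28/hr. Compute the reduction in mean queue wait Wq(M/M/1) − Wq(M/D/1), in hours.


ρ = 31.8/44.28 = 0.7182
Wq(M/M/1) = ρ/(μ−λ) = 0.7182/12.48 = 0.05754 hr
Wq(M/D/1) = ρ/(2(μ−λ)) = 0.02877 hr
Savings = 0.05754 − 0.02877 = 0.02877 hr

Final: 0.02877 hr


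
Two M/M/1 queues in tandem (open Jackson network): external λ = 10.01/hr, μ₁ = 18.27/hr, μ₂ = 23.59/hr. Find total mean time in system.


Each node sees arrival rate λ = 10.01/hr (tandem ⇒ throughput preserved).
W₁ = 1/(μ₁−λ) = 1/(18.27−10.01) = 0.12107 hr
W₂ = 1/(μ₂−λ) = 1/(23.59−10.01) = 0.07364 hr
W_total = W₁ + W₂ = 0.12107 + 0.07364 = 0.19470 hr

Final: 0.19470 hr


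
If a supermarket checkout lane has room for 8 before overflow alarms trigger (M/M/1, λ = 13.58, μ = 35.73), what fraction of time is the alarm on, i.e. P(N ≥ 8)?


ρ = 13.58/35.73 = 0.3801
P(N ≥ n) = ρ^n = 0.3801^8 = 0.0004354

Final: 0.0004354


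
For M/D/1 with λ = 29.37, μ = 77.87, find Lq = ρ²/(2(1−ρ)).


ρ = 29.37/77.87 = 0.3772
M/D/1: Lq = ρ²/(2(1−ρ)) = 0.1423/(2·0.6228) = 0.11420

Final: 0.11420


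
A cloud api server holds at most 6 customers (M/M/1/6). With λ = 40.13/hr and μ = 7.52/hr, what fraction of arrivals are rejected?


ρ = λ/μ = 40.13/7.52 = 5.3364
P_K = (1−ρ)ρ^K/(1−ρ^(K+1)) = (-4.3364·23094.465473)/(1 − 123242.140883)
= -100147.675410/-123241.140883 = 0.812616

Final: 0.812616


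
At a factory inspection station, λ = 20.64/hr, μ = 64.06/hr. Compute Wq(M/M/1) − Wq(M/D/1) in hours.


ρ = 20.64/64.06 = 0.3222
Wq(M/M/1) = ρ/(μ−λ) = 0.3222/43.42 = 0.007420 hr
Wq(M/D/1) = ρ/(2(μ−λ)) = 0.003710 hr
Savings = 0.007420 − 0.003710 = 0.003710 hr

Final: 0.003710 hr


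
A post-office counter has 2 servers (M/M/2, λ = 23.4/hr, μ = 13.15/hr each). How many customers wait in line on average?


a = λ/μ = 1.7795; ρ = a/2 = 0.8897
P₀ = 0.058350
Lq = P₀·a^c·ρ / (c!·(1−ρ)²) = 0.058350·3.16651·0.8897/(2·0.01216)
= 6.76032

Final: 6.76032


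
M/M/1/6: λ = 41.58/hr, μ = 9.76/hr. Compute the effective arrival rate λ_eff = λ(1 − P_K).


ρ = 4.2602; P_K = (1−ρ)ρ^6/(1−ρ^7) = 0.765302
λ_eff = λ(1 − P_K) = 41.58·(1 − 0.765302) = 41.58·0.234698 = 9.7588 /hr

Final: 9.7588 /hr


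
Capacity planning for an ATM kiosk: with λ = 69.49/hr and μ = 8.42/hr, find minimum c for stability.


Stability requires cμ > λ ⇔ c > λ/μ.
λ/μ = 69.49/8.42 = 8.2530
Minimum integer c = ⌊8.2530⌋ + 1 = 9
Check: 9·8.42 = 75.78 > 69.49, while 8·8.42 = 67.36 ≤ 69.49

Final: 9 servers


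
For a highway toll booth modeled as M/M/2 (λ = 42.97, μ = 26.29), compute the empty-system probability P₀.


a = λ/μ = 42.97/26.29 = 1.6345; ρ = a/c = 0.8172
Σ_{k=0}^{1} a^k/k! (terms k=0..1) = 1.00000 + 1.63446 = 2.63446
Tail: a^2/(2!(1−ρ)) = 2.67147/(2·0.1828) = 7.30831
P₀ = 1/(2.63446 + 7.30831) = 1/9.94277 = 0.100576

Final: 0.100576


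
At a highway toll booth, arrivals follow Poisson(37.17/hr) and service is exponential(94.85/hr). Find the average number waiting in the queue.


ρ = 37.17/94.85 = 0.3919
Lq = ρ²/(1−ρ) = 0.1536/0.6081 = 0.2525

Final: 0.2525


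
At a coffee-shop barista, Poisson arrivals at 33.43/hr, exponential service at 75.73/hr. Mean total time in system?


W = 1/(μ−λ) = 1/(75.73 − 33.43) = 1/42.30 = 0.02364 hr

Final: 0.02364 hr


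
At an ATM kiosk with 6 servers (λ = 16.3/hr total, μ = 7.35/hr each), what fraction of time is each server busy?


ρ = λ/(cμ) = 16.3/(6·7.35) = 16.3/44.10 = 0.3696

Final: 0.3696


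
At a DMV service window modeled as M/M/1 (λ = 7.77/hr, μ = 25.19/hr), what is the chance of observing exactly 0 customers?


ρ = 7.77/25.19 = 0.3085
P_n = (1−ρ)·ρ^n = (1 − 0.3085)·0.3085^0 = 0.6915·1.000000 = 0.691544

Final: 0.691544


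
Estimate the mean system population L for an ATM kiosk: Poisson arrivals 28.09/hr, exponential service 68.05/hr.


ρ = λ/μ = 28.09/68.05 = 0.4128
L = ρ/(1−ρ) = 0.4128/(1 − 0.4128) = 0.4128/0.5872 = 0.7030

Final: 0.7030


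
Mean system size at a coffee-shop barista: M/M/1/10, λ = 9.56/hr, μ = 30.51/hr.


ρ = 9.56/30.51 = 0.3133
L = ρ[1 − (K+1)ρ^K + Kρ^(K+1)] / [(1−ρ)(1−ρ^(K+1))]
Numerator: 0.3133·(1 − 11·0.000009123 + 10·0.000002859) = 0.313317
Denominator: (0.6867)·(0.999997) = 0.686658
L = 0.313317/0.686658 = 0.4563

Final: 0.4563


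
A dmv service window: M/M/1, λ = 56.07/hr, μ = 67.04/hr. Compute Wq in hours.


ρ = 56.07/67.04 = 0.8364
Wq = ρ/(μ−λ) = 0.8364/(67.04 − 56.07) = 0.8364/10.97 = 0.07624 hr

Final: 0.07624 hr


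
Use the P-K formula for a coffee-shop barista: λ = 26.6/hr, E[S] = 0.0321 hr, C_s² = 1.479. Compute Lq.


ρ = λ·E[S] = 26.6·0.0321 = 0.8539
Lq = ρ²(1+C_s²)/(2(1−ρ)) = 0.7291·(1+1.479)/(2·0.1461)
= 0.7291·2.4790/0.2923 = 6.18373

Final: 6.18373


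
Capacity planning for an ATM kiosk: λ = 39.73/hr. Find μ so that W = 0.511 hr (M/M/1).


W = 1/(μ−λ) ⇒ μ − λ = 1/W = 1/0.511 = 1.9569
μ = λ + 1/W = 39.73 + 1.9569 = 41.6869 per hr

Final: 41.6869 /hr


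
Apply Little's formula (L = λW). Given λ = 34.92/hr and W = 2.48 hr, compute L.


L = λW = 34.92·2.48 = 86.6016

Final: 86.6016


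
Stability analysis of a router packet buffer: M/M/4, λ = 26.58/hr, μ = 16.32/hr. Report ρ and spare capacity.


Total capacity cμ = 4·16.32 = 65.28/hr
ρ = λ/(cμ) = 26.58/65.28 = 0.4072
Stable ⇔ ρ < 1: YES
Spare capacity = cμ − λ = 65.28 − 26.58 = 38.70/hr

Final: ρ = 0.4072; stable; margin = 38.70/hr


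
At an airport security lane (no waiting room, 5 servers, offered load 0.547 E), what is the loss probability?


B(c,a) = (a^c/c!) / Σ_{k=0}^{c} a^k/k!
a^5/5! = 0.0004081
Σ terms (k=0..5): 1.00000 + 0.54700 + 0.14960 + 0.02728 + 0.003730 + 0.0004081 = 1.728021
B = 0.0004081/1.728021 = 0.0002362

Final: 0.0002362


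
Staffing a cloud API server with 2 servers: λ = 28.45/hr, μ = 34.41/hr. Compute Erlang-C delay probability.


a = λ/μ = 0.8268; ρ = a/2 = 0.4134
P₀ = 0.415030 (from M/M/c formula)
C(c,a) = [a^c/(c!(1−ρ))]·P₀ = [0.68359/(2·0.5866)]·0.415030
= 0.58267·0.415030 = 0.241825

Final: 0.241825


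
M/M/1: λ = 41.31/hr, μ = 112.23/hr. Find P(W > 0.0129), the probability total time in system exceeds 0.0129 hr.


W ~ Exponential(μ−λ) for M/M/1.
μ − λ = 112.23 − 41.31 = 70.9200
P(W > t) = e^{−(μ−λ)t} = e^{−0.9149} = 0.400569

Final: 0.400569


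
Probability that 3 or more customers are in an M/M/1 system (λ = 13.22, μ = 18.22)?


ρ = 13.22/18.22 = 0.7256
P(N ≥ n) = ρ^n = 0.7256^3 = 0.381988

Final: 0.381988


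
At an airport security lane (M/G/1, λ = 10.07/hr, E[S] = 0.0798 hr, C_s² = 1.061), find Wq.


ρ = λ·E[S] = 10.07·0.0798 = 0.8036
E[S²] = E[S]²(1+C_s²) = 0.0798²·(1+1.061) = 0.013125
Wq = λ·E[S²]/(2(1−ρ)) = 10.07·0.013125/(2·0.1964) = 0.33644 hr

Final: 0.33644 hr


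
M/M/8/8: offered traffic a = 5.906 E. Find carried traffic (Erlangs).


B(8,5.906) = 0.116683 (Erlang-B)
Carried load = a(1 − B) = 5.906·(1 − 0.116683) = 5.906·0.883317 = 5.2169 E

Final: 5.2169 Erlangs


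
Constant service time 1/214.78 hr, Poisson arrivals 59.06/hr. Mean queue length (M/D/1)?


ρ = 59.06/214.78 = 0.2750
M/D/1: Lq = ρ²/(2(1−ρ)) = 0.07561/(2·0.7250) = 0.05215

Final: 0.05215


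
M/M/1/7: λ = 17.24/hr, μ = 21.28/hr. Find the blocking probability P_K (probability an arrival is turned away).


ρ = λ/μ = 17.24/21.28 = 0.8102
P_K = (1−ρ)ρ^K/(1−ρ^(K+1)) = (0.1898·0.229065)/(1 − 0.185577)
= 0.043488/0.814423 = 0.053397

Final: 0.053397


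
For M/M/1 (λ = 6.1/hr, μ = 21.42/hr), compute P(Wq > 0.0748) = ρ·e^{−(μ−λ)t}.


ρ = 6.1/21.42 = 0.2848
P(Wq > t) = ρ·e^{−(μ−λ)t} = 0.2848·e^{−1.1459}
= 0.2848·0.317926 = 0.090539

Final: 0.090539


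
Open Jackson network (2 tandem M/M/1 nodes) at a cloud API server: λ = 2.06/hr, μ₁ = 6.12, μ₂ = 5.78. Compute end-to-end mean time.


Each node sees arrival rate λ = 2.06/hr (tandem ⇒ throughput preserved).
W₁ = 1/(μ₁−λ) = 1/(6.12−2.06) = 0.24631 hr
W₂ = 1/(μ₂−λ) = 1/(5.78−2.06) = 0.26882 hr
W_total = W₁ + W₂ = 0.24631 + 0.26882 = 0.51512 hr

Final: 0.51512 hr


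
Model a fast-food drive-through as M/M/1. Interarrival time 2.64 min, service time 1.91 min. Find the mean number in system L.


λ = 60/2.64 = 22.7273 /hr
μ = 60/1.91 = 31.4136 /hr
ρ = λ/μ = 22.7273/31.4136 = 0.7235
L = ρ/(1−ρ) = 0.7235/0.2765 = 2.6164

Final: 2.6164


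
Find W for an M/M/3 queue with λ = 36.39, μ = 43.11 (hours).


a = 0.8441; ρ = 0.2814; P₀ = 0.427372
Lq = P₀·a^c·ρ/(c!(1−ρ)²) = 0.02334
Wq = Lq/λ = 0.02334/36.39 = 0.0006414 hr
W = Wq + 1/μ = 0.0006414 + 0.02320 = 0.02384 hr

Final: 0.02384 hr


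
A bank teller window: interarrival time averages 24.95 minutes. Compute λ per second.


λ = 1/(interarrival time) in consistent units.
1 second = 0.0166667 min, so λ = 0.0166667/24.95 = 0.0006680 per second

Final: 0.0006680 /sec


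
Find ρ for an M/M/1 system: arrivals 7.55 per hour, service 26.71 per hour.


ρ = λ/μ = 7.55/26.71 = 0.2827

Final: 0.2827


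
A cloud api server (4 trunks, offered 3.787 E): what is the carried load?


B(4,3.787) = 0.289723 (Erlang-B)
Carried load = a(1 − B) = 3.787·(1 − 0.289723) = 3.787·0.710277 = 2.6898 E

Final: 2.6898 Erlangs


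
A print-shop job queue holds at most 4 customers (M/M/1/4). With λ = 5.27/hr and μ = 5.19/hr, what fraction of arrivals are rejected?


ρ = λ/μ = 5.27/5.19 = 1.0154
P_K = (1−ρ)ρ^K/(1−ρ^(K+1)) = (-0.01541·1.063097)/(1 − 1.079484)
= -0.016387/-0.079484 = 0.206165

Final: 0.206165


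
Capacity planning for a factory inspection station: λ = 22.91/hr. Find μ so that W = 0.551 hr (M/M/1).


W = 1/(μ−λ) ⇒ μ − λ = 1/W = 1/0.551 = 1.8149
μ = λ + 1/W = 22.91 + 1.8149 = 24.7249 per hr

Final: 24.7249 /hr


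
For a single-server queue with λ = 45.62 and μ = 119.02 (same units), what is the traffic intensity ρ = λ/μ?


ρ = λ/μ = 45.62/119.02 = 0.3833

Final: 0.3833


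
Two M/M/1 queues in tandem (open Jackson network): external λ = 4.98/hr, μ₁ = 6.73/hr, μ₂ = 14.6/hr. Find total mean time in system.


Each node sees arrival rate λ = 4.98/hr (tandem ⇒ throughput preserved).
W₁ = 1/(μ₁−λ) = 1/(6.73−4.98) = 0.57143 hr
W₂ = 1/(μ₂−λ) = 1/(14.6−4.98) = 0.10395 hr
W_total = W₁ + W₂ = 0.57143 + 0.10395 = 0.67538 hr

Final: 0.67538 hr
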